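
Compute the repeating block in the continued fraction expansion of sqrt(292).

Write x_i = (sqrt(292) + m_i)/d_i with (m_0, d_0) = (0, 1). a_0 = floor(sqrt(292)) = 17, since 17^2 = 289 <= 292 < 324 = 18^2.
Iterate m_{i+1} = d_i*a_i - m_i, d_{i+1} = (292 - m_{i+1}^2)/d_i, a_{i+1} = floor((a_0 + m_{i+1})/d_{i+1}):
  m_1 = 1*17 - 0 = 17, d_1 = (292 - 17^2)/1 = 3/1 = 3, a_1 = floor((17 + 17)/3) = 11.
  m_2 = 3*11 - 17 = 16, d_2 = (292 - 16^2)/3 = 36/3 = 12, a_2 = floor((17 + 16)/12) = 2.
  m_3 = 12*2 - 16 = 8, d_3 = (292 - 8^2)/12 = 228/12 = 19, a_3 = floor((17 + 8)/19) = 1.
  m_4 = 19*1 - 8 = 11, d_4 = (292 - 11^2)/19 = 171/19 = 9, a_4 = floor((17 + 11)/9) = 3.
  m_5 = 9*3 - 11 = 16, d_5 = (292 - 16^2)/9 = 36/9 = 4, a_5 = floor((17 + 16)/4) = 8.
  m_6 = 4*8 - 16 = 16, d_6 = (292 - 16^2)/4 = 36/4 = 9, a_6 = floor((17 + 16)/9) = 3.
  m_7 = 9*3 - 16 = 11, d_7 = (292 - 11^2)/9 = 171/9 = 19, a_7 = floor((17 + 11)/19) = 1.
  m_8 = 19*1 - 11 = 8, d_8 = (292 - 8^2)/19 = 228/19 = 12, a_8 = floor((17 + 8)/12) = 2.
  m_9 = 12*2 - 8 = 16, d_9 = (292 - 16^2)/12 = 36/12 = 3, a_9 = floor((17 + 16)/3) = 11.
  m_10 = 3*11 - 16 = 17, d_10 = (292 - 17^2)/3 = 3/3 = 1, a_10 = floor((17 + 17)/1) = 34.
  m_11 = 1*34 - 17 = 17, d_11 = (292 - 17^2)/1 = 3/1 = 3: (m_11, d_11) = (m_1, d_1) = (17, 3), so from here the quotients repeat a_1, ..., a_10; the period length is 10.
Hence the expansion of sqrt(292) is a_0 = 17 followed by the repeating block 11, 2, 1, 3, 8, 3, 1, 2, 11, 34 (period 10).

[17; (11, 2, 1, 3, 8, 3, 1, 2, 11, 34)]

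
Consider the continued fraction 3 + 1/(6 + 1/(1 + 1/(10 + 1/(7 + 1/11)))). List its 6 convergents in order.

Using the convergent recurrence p_i = a_i*p_{i-1} + p_{i-2}, q_i = a_i*q_{i-1} + q_{i-2} with p_{-2}=0, p_{-1}=1, q_{-2}=1, q_{-1}=0:
  i=0: a_0=3, p_0 = 3*1 + 0 = 3, q_0 = 3*0 + 1 = 1.
  i=1: a_1=6, p_1 = 6*3 + 1 = 19, q_1 = 6*1 + 0 = 6.
  i=2: a_2=1, p_2 = 1*19 + 3 = 22, q_2 = 1*6 + 1 = 7.
  i=3: a_3=10, p_3 = 10*22 + 19 = 239, q_3 = 10*7 + 6 = 76.
  i=4: a_4=7, p_4 = 7*239 + 22 = 1695, q_4 = 7*76 + 7 = 539.
  i=5: a_5=11, p_5 = 11*1695 + 239 = 18884, q_5 = 11*539 + 76 = 6005.

3/1, 19/6, 22/7, 239/76, 1695/539, 18884/6005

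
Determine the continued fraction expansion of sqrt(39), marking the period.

[6; (4, 12)]

Write x_i = (sqrt(39) + m_i)/d_i with (m_0, d_0) = (0, 1). a_0 = floor(sqrt(39)) = 6, since 6^2 = 36 <= 39 < 49 = 7^2.
Iterate m_{i+1} = d_i*a_i - m_i, d_{i+1} = (39 - m_{i+1}^2)/d_i, a_{i+1} = floor((a_0 + m_{i+1})/d_{i+1}):
  m_1 = 1*6 - 0 = 6, d_1 = (39 - 6^2)/1 = 3/1 = 3, a_1 = floor((6 + 6)/3) = 4.
  m_2 = 3*4 - 6 = 6, d_2 = (39 - 6^2)/3 = 3/3 = 1, a_2 = floor((6 + 6)/1) = 12.
  m_3 = 1*12 - 6 = 6, d_3 = (39 - 6^2)/1 = 3/1 = 3: (m_3, d_3) = (m_1, d_1) = (6, 3), so from here the quotients repeat a_1, a_2; the period length is 2.
Hence the expansion of sqrt(39) is a_0 = 6 followed by the repeating block 4, 12 (period 2).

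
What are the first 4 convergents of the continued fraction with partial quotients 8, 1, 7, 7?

Using the convergent recurrence p_i = a_i*p_{i-1} + p_{i-2}, q_i = a_i*q_{i-1} + q_{i-2} with p_{-2}=0, p_{-1}=1, q_{-2}=1, q_{-1}=0:
  i=0: a_0=8, p_0 = 8*1 + 0 = 8, q_0 = 8*0 + 1 = 1.
  i=1: a_1=1, p_1 = 1*8 + 1 = 9, q_1 = 1*1 + 0 = 1.
  i=2: a_2=7, p_2 = 7*9 + 8 = 71, q_2 = 7*1 + 1 = 8.
  i=3: a_3=7, p_3 = 7*71 + 9 = 506, q_3 = 7*8 + 1 = 57.

8/1, 9/1, 71/8, 506/57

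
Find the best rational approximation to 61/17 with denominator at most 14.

43/12

Expand x = 61/17 as a continued fraction with the Euclidean algorithm:
  61 = 3*17 + 10, so a_0 = 3.
  17 = 1*10 + 7, so a_1 = 1.
  10 = 1*7 + 3, so a_2 = 1.
  7 = 2*3 + 1, so a_3 = 2.
  3 = 3*1 + 0, so a_4 = 3.
so x = [3; 1, 1, 2, 3].
Convergents (p_i = a_i*p_{i-1} + p_{i-2}, q_i = a_i*q_{i-1} + q_{i-2} with p_{-2}=0, p_{-1}=1, q_{-2}=1, q_{-1}=0), until the denominator exceeds 14:
  i=0: a_0=3, p_0 = 3*1 + 0 = 3, q_0 = 3*0 + 1 = 1.
  i=1: a_1=1, p_1 = 1*3 + 1 = 4, q_1 = 1*1 + 0 = 1.
  i=2: a_2=1, p_2 = 1*4 + 3 = 7, q_2 = 1*1 + 1 = 2.
  i=3: a_3=2, p_3 = 2*7 + 4 = 18, q_3 = 2*2 + 1 = 5.
  i=4: a_4=3, p_4 = 3*18 + 7 = 61, q_4 = 3*5 + 2 = 17.
q_4 = 17 > 14, so the last convergent with denominator <= 14 is p_3/q_3 = 18/5.
The closest fraction with denominator <= 14 is either p_3/q_3 or the intermediate fraction (k*p_3 + p_2)/(k*q_3 + q_2) with the largest k >= 1 whose denominator stays <= 14; these approach x as k grows, and every other convergent or intermediate fraction in range is farther away.
Largest k: floor((14 - q_2)/q_3) = floor((14 - 2)/5) = 2.
That gives (2*18 + 7)/(2*5 + 2) = 43/12.
Compare the errors: |x - 18/5| = |61*5 - 18*17|/(17*5) = 1/85, and |x - 43/12| = |61*12 - 43*17|/(17*12) = 1/204.
Cross-multiplying, 1*85 = 85 < 204 = 1*204, so 1/204 is smaller: the intermediate fraction 43/12 is closer to x than 18/5.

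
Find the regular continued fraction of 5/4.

Run the Euclidean algorithm on 5 and 4; the successive quotients are the partial quotients a_0, a_1, ... (each step inverts the fractional part left over by the previous one):
  5 = 1*4 + 1, so a_0 = 1.
  4 = 4*1 + 0, so a_1 = 4.
The remainder reaches 0 after 2 divisions, so the expansion has 2 partial quotients, read off in order.

[1; 4]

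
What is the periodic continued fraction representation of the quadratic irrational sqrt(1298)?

Write x_i = (sqrt(1298) + m_i)/d_i with (m_0, d_0) = (0, 1). a_0 = floor(sqrt(1298)) = 36, since 36^2 = 1296 <= 1298 < 1369 = 37^2.
Iterate m_{i+1} = d_i*a_i - m_i, d_{i+1} = (1298 - m_{i+1}^2)/d_i, a_{i+1} = floor((a_0 + m_{i+1})/d_{i+1}):
  m_1 = 1*36 - 0 = 36, d_1 = (1298 - 36^2)/1 = 2/1 = 2, a_1 = floor((36 + 36)/2) = 36.
  m_2 = 2*36 - 36 = 36, d_2 = (1298 - 36^2)/2 = 2/2 = 1, a_2 = floor((36 + 36)/1) = 72.
  m_3 = 1*72 - 36 = 36, d_3 = (1298 - 36^2)/1 = 2/1 = 2: (m_3, d_3) = (m_1, d_1) = (36, 2), so from here the quotients repeat a_1, a_2; the period length is 2.
Hence the expansion of sqrt(1298) is a_0 = 36 followed by the repeating block 36, 72 (period 2).

[36; (36, 72)]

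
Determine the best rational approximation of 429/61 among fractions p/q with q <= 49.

218/31

Expand x = 429/61 as a continued fraction with the Euclidean algorithm:
  429 = 7*61 + 2, so a_0 = 7.
  61 = 30*2 + 1, so a_1 = 30.
  2 = 2*1 + 0, so a_2 = 2.
so x = [7; 30, 2].
Convergents (p_i = a_i*p_{i-1} + p_{i-2}, q_i = a_i*q_{i-1} + q_{i-2} with p_{-2}=0, p_{-1}=1, q_{-2}=1, q_{-1}=0), until the denominator exceeds 49:
  i=0: a_0=7, p_0 = 7*1 + 0 = 7, q_0 = 7*0 + 1 = 1.
  i=1: a_1=30, p_1 = 30*7 + 1 = 211, q_1 = 30*1 + 0 = 30.
  i=2: a_2=2, p_2 = 2*211 + 7 = 429, q_2 = 2*30 + 1 = 61.
q_2 = 61 > 49, so the last convergent with denominator <= 49 is p_1/q_1 = 211/30.
The closest fraction with denominator <= 49 is either p_1/q_1 or the intermediate fraction (k*p_1 + p_0)/(k*q_1 + q_0) with the largest k >= 1 whose denominator stays <= 49; these approach x as k grows, and every other convergent or intermediate fraction in range is farther away.
Largest k: floor((49 - q_0)/q_1) = floor((49 - 1)/30) = 1.
That gives (1*211 + 7)/(1*30 + 1) = 218/31.
Compare the errors: |x - 211/30| = |429*30 - 211*61|/(61*30) = 1/1830, and |x - 218/31| = |429*31 - 218*61|/(61*31) = 1/1891.
Cross-multiplying, 1*1830 = 1830 < 1891 = 1*1891, so 1/1891 is smaller: the intermediate fraction 218/31 is closer to x than 211/30.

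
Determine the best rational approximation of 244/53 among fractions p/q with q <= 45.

Expand x = 244/53 as a continued fraction with the Euclidean algorithm:
  244 = 4*53 + 32, so a_0 = 4.
  53 = 1*32 + 21, so a_1 = 1.
  32 = 1*21 + 11, so a_2 = 1.
  21 = 1*11 + 10, so a_3 = 1.
  11 = 1*10 + 1, so a_4 = 1.
  10 = 10*1 + 0, so a_5 = 10.
so x = [4; 1, 1, 1, 1, 10].
Convergents (p_i = a_i*p_{i-1} + p_{i-2}, q_i = a_i*q_{i-1} + q_{i-2} with p_{-2}=0, p_{-1}=1, q_{-2}=1, q_{-1}=0), until the denominator exceeds 45:
  i=0: a_0=4, p_0 = 4*1 + 0 = 4, q_0 = 4*0 + 1 = 1.
  i=1: a_1=1, p_1 = 1*4 + 1 = 5, q_1 = 1*1 + 0 = 1.
  i=2: a_2=1, p_2 = 1*5 + 4 = 9, q_2 = 1*1 + 1 = 2.
  i=3: a_3=1, p_3 = 1*9 + 5 = 14, q_3 = 1*2 + 1 = 3.
  i=4: a_4=1, p_4 = 1*14 + 9 = 23, q_4 = 1*3 + 2 = 5.
  i=5: a_5=10, p_5 = 10*23 + 14 = 244, q_5 = 10*5 + 3 = 53.
q_5 = 53 > 45, so the last convergent with denominator <= 45 is p_4/q_4 = 23/5.
The closest fraction with denominator <= 45 is either p_4/q_4 or the intermediate fraction (k*p_4 + p_3)/(k*q_4 + q_3) with the largest k >= 1 whose denominator stays <= 45; these approach x as k grows, and every other convergent or intermediate fraction in range is farther away.
Largest k: floor((45 - q_3)/q_4) = floor((45 - 3)/5) = 8.
That gives (8*23 + 14)/(8*5 + 3) = 198/43.
Compare the errors: |x - 23/5| = |244*5 - 23*53|/(53*5) = 1/265, and |x - 198/43| = |244*43 - 198*53|/(53*43) = 2/2279.
Cross-multiplying, 2*265 = 530 < 2279 = 1*2279, so 2/2279 is smaller: the intermediate fraction 198/43 is closer to x than 23/5.

198/43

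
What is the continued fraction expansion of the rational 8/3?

[2; 1, 2]

Run the Euclidean algorithm on 8 and 3; the successive quotients are the partial quotients a_0, a_1, ... (each step inverts the fractional part left over by the previous one):
  8 = 2*3 + 2, so a_0 = 2.
  3 = 1*2 + 1, so a_1 = 1.
  2 = 2*1 + 0, so a_2 = 2.
The remainder reaches 0 after 3 divisions, so the expansion has 3 partial quotients, read off in order.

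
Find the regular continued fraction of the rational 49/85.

Run the Euclidean algorithm on 49 and 85; the successive quotients are the partial quotients a_0, a_1, ... (each step inverts the fractional part left over by the previous one):
  49 = 0*85 + 49, so a_0 = 0.
  85 = 1*49 + 36, so a_1 = 1.
  49 = 1*36 + 13, so a_2 = 1.
  36 = 2*13 + 10, so a_3 = 2.
  13 = 1*10 + 3, so a_4 = 1.
  10 = 3*3 + 1, so a_5 = 3.
  3 = 3*1 + 0, so a_6 = 3.
The remainder reaches 0 after 7 divisions, so the expansion has 7 partial quotients, read off in order.

[0; 1, 1, 2, 1, 3, 3]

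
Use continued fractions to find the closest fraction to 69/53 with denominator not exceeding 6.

Expand x = 69/53 as a continued fraction with the Euclidean algorithm:
  69 = 1*53 + 16, so a_0 = 1.
  53 = 3*16 + 5, so a_1 = 3.
  16 = 3*5 + 1, so a_2 = 3.
  5 = 5*1 + 0, so a_3 = 5.
so x = [1; 3, 3, 5].
Convergents (p_i = a_i*p_{i-1} + p_{i-2}, q_i = a_i*q_{i-1} + q_{i-2} with p_{-2}=0, p_{-1}=1, q_{-2}=1, q_{-1}=0), until the denominator exceeds 6:
  i=0: a_0=1, p_0 = 1*1 + 0 = 1, q_0 = 1*0 + 1 = 1.
  i=1: a_1=3, p_1 = 3*1 + 1 = 4, q_1 = 3*1 + 0 = 3.
  i=2: a_2=3, p_2 = 3*4 + 1 = 13, q_2 = 3*3 + 1 = 10.
q_2 = 10 > 6, so the last convergent with denominator <= 6 is p_1/q_1 = 4/3.
The closest fraction with denominator <= 6 is either p_1/q_1 or the intermediate fraction (k*p_1 + p_0)/(k*q_1 + q_0) with the largest k >= 1 whose denominator stays <= 6; these approach x as k grows, and every other convergent or intermediate fraction in range is farther away.
Largest k: floor((6 - q_0)/q_1) = floor((6 - 1)/3) = 1.
That gives (1*4 + 1)/(1*3 + 1) = 5/4.
Compare the errors: |x - 4/3| = |69*3 - 4*53|/(53*3) = 5/159, and |x - 5/4| = |69*4 - 5*53|/(53*4) = 11/212.
Cross-multiplying, 5*212 = 1060 < 1749 = 11*159, so 5/159 is smaller: the convergent 4/3 is closer to x than 5/4.

4/3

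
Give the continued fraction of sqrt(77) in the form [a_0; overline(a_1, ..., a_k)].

[8; overline(1, 3, 2, 3, 1, 16)]

Write x_i = (sqrt(77) + m_i)/d_i with (m_0, d_0) = (0, 1). a_0 = floor(sqrt(77)) = 8, since 8^2 = 64 <= 77 < 81 = 9^2.
Iterate m_{i+1} = d_i*a_i - m_i, d_{i+1} = (77 - m_{i+1}^2)/d_i, a_{i+1} = floor((a_0 + m_{i+1})/d_{i+1}):
  m_1 = 1*8 - 0 = 8, d_1 = (77 - 8^2)/1 = 13/1 = 13, a_1 = floor((8 + 8)/13) = 1.
  m_2 = 13*1 - 8 = 5, d_2 = (77 - 5^2)/13 = 52/13 = 4, a_2 = floor((8 + 5)/4) = 3.
  m_3 = 4*3 - 5 = 7, d_3 = (77 - 7^2)/4 = 28/4 = 7, a_3 = floor((8 + 7)/7) = 2.
  m_4 = 7*2 - 7 = 7, d_4 = (77 - 7^2)/7 = 28/7 = 4, a_4 = floor((8 + 7)/4) = 3.
  m_5 = 4*3 - 7 = 5, d_5 = (77 - 5^2)/4 = 52/4 = 13, a_5 = floor((8 + 5)/13) = 1.
  m_6 = 13*1 - 5 = 8, d_6 = (77 - 8^2)/13 = 13/13 = 1, a_6 = floor((8 + 8)/1) = 16.
  m_7 = 1*16 - 8 = 8, d_7 = (77 - 8^2)/1 = 13/1 = 13: (m_7, d_7) = (m_1, d_1) = (8, 13), so from here the quotients repeat a_1, ..., a_6; the period length is 6.
Hence the expansion of sqrt(77) is a_0 = 8 followed by the repeating block 1, 3, 2, 3, 1, 16 (period 6).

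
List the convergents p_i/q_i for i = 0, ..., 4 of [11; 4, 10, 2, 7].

Using the convergent recurrence p_i = a_i*p_{i-1} + p_{i-2}, q_i = a_i*q_{i-1} + q_{i-2} with p_{-2}=0, p_{-1}=1, q_{-2}=1, q_{-1}=0:
  i=0: a_0=11, p_0 = 11*1 + 0 = 11, q_0 = 11*0 + 1 = 1.
  i=1: a_1=4, p_1 = 4*11 + 1 = 45, q_1 = 4*1 + 0 = 4.
  i=2: a_2=10, p_2 = 10*45 + 11 = 461, q_2 = 10*4 + 1 = 41.
  i=3: a_3=2, p_3 = 2*461 + 45 = 967, q_3 = 2*41 + 4 = 86.
  i=4: a_4=7, p_4 = 7*967 + 461 = 7230, q_4 = 7*86 + 41 = 643.

11/1, 45/4, 461/41, 967/86, 7230/643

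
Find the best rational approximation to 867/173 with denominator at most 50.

Expand x = 867/173 as a continued fraction with the Euclidean algorithm:
  867 = 5*173 + 2, so a_0 = 5.
  173 = 86*2 + 1, so a_1 = 86.
  2 = 2*1 + 0, so a_2 = 2.
so x = [5; 86, 2].
Convergents (p_i = a_i*p_{i-1} + p_{i-2}, q_i = a_i*q_{i-1} + q_{i-2} with p_{-2}=0, p_{-1}=1, q_{-2}=1, q_{-1}=0), until the denominator exceeds 50:
  i=0: a_0=5, p_0 = 5*1 + 0 = 5, q_0 = 5*0 + 1 = 1.
  i=1: a_1=86, p_1 = 86*5 + 1 = 431, q_1 = 86*1 + 0 = 86.
q_1 = 86 > 50, so the last convergent with denominator <= 50 is p_0/q_0 = 5/1.
The closest fraction with denominator <= 50 is either p_0/q_0 or the intermediate fraction (k*p_0 + p_{-1})/(k*q_0 + q_{-1}) with the largest k >= 1 whose denominator stays <= 50; these approach x as k grows, and every other convergent or intermediate fraction in range is farther away.
Largest k: floor((50 - q_{-1})/q_0) = floor((50 - 0)/1) = 50 (using the seeds p_{-1} = 1, q_{-1} = 0).
That gives (50*5 + 1)/(50*1 + 0) = 251/50.
Compare the errors: |x - 5/1| = |867*1 - 5*173|/(173*1) = 2/173, and |x - 251/50| = |867*50 - 251*173|/(173*50) = 73/8650.
Cross-multiplying, 73*173 = 12629 < 17300 = 2*8650, so 73/8650 is smaller: the intermediate fraction 251/50 is closer to x than 5/1.

251/50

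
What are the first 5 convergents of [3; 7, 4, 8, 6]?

Using the convergent recurrence p_i = a_i*p_{i-1} + p_{i-2}, q_i = a_i*q_{i-1} + q_{i-2} with p_{-2}=0, p_{-1}=1, q_{-2}=1, q_{-1}=0:
  i=0: a_0=3, p_0 = 3*1 + 0 = 3, q_0 = 3*0 + 1 = 1.
  i=1: a_1=7, p_1 = 7*3 + 1 = 22, q_1 = 7*1 + 0 = 7.
  i=2: a_2=4, p_2 = 4*22 + 3 = 91, q_2 = 4*7 + 1 = 29.
  i=3: a_3=8, p_3 = 8*91 + 22 = 750, q_3 = 8*29 + 7 = 239.
  i=4: a_4=6, p_4 = 6*750 + 91 = 4591, q_4 = 6*239 + 29 = 1463.

3/1, 22/7, 91/29, 750/239, 4591/1463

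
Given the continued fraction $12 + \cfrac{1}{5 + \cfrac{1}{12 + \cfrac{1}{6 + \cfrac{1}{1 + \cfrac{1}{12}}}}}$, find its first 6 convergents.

Using the convergent recurrence p_i = a_i*p_{i-1} + p_{i-2}, q_i = a_i*q_{i-1} + q_{i-2} with p_{-2}=0, p_{-1}=1, q_{-2}=1, q_{-1}=0:
  i=0: a_0=12, p_0 = 12*1 + 0 = 12, q_0 = 12*0 + 1 = 1.
  i=1: a_1=5, p_1 = 5*12 + 1 = 61, q_1 = 5*1 + 0 = 5.
  i=2: a_2=12, p_2 = 12*61 + 12 = 744, q_2 = 12*5 + 1 = 61.
  i=3: a_3=6, p_3 = 6*744 + 61 = 4525, q_3 = 6*61 + 5 = 371.
  i=4: a_4=1, p_4 = 1*4525 + 744 = 5269, q_4 = 1*371 + 61 = 432.
  i=5: a_5=12, p_5 = 12*5269 + 4525 = 67753, q_5 = 12*432 + 371 = 5555.

12/1, 61/5, 744/61, 4525/371, 5269/432, 67753/5555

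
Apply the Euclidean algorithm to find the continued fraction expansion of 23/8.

Run the Euclidean algorithm on 23 and 8; the successive quotients are the partial quotients a_0, a_1, ... (each step inverts the fractional part left over by the previous one):
  23 = 2*8 + 7, so a_0 = 2.
  8 = 1*7 + 1, so a_1 = 1.
  7 = 7*1 + 0, so a_2 = 7.
The remainder reaches 0 after 3 divisions, so the expansion has 3 partial quotients, read off in order.

[2; 1, 7]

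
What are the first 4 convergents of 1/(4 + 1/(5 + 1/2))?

Using the convergent recurrence p_i = a_i*p_{i-1} + p_{i-2}, q_i = a_i*q_{i-1} + q_{i-2} with p_{-2}=0, p_{-1}=1, q_{-2}=1, q_{-1}=0:
  i=0: a_0=0, p_0 = 0*1 + 0 = 0, q_0 = 0*0 + 1 = 1.
  i=1: a_1=4, p_1 = 4*0 + 1 = 1, q_1 = 4*1 + 0 = 4.
  i=2: a_2=5, p_2 = 5*1 + 0 = 5, q_2 = 5*4 + 1 = 21.
  i=3: a_3=2, p_3 = 2*5 + 1 = 11, q_3 = 2*21 + 4 = 46.

0/1, 1/4, 5/21, 11/46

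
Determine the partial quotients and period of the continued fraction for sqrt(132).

[11; (2, 22)]

Write x_i = (sqrt(132) + m_i)/d_i with (m_0, d_0) = (0, 1). a_0 = floor(sqrt(132)) = 11, since 11^2 = 121 <= 132 < 144 = 12^2.
Iterate m_{i+1} = d_i*a_i - m_i, d_{i+1} = (132 - m_{i+1}^2)/d_i, a_{i+1} = floor((a_0 + m_{i+1})/d_{i+1}):
  m_1 = 1*11 - 0 = 11, d_1 = (132 - 11^2)/1 = 11/1 = 11, a_1 = floor((11 + 11)/11) = 2.
  m_2 = 11*2 - 11 = 11, d_2 = (132 - 11^2)/11 = 11/11 = 1, a_2 = floor((11 + 11)/1) = 22.
  m_3 = 1*22 - 11 = 11, d_3 = (132 - 11^2)/1 = 11/1 = 11: (m_3, d_3) = (m_1, d_1) = (11, 11), so from here the quotients repeat a_1, a_2; the period length is 2.
Hence the expansion of sqrt(132) is a_0 = 11 followed by the repeating block 2, 22 (period 2).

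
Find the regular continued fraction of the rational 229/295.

[0; 1, 3, 2, 7, 1, 3]

Run the Euclidean algorithm on 229 and 295; the successive quotients are the partial quotients a_0, a_1, ... (each step inverts the fractional part left over by the previous one):
  229 = 0*295 + 229, so a_0 = 0.
  295 = 1*229 + 66, so a_1 = 1.
  229 = 3*66 + 31, so a_2 = 3.
  66 = 2*31 + 4, so a_3 = 2.
  31 = 7*4 + 3, so a_4 = 7.
  4 = 1*3 + 1, so a_5 = 1.
  3 = 3*1 + 0, so a_6 = 3.
The remainder reaches 0 after 7 divisions, so the expansion has 7 partial quotients, read off in order.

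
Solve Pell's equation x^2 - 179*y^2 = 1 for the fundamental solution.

First expand sqrt(179) as a continued fraction. With x_i = (sqrt(179) + m_i)/d_i and (m_0, d_0) = (0, 1): a_0 = floor(sqrt(179)) = 13, since 13^2 = 169 <= 179 < 196 = 14^2.
Iterate m_{i+1} = d_i*a_i - m_i, d_{i+1} = (179 - m_{i+1}^2)/d_i, a_{i+1} = floor((a_0 + m_{i+1})/d_{i+1}):
  m_1 = 1*13 - 0 = 13, d_1 = (179 - 13^2)/1 = 10/1 = 10, a_1 = floor((13 + 13)/10) = 2.
  m_2 = 10*2 - 13 = 7, d_2 = (179 - 7^2)/10 = 130/10 = 13, a_2 = floor((13 + 7)/13) = 1.
  m_3 = 13*1 - 7 = 6, d_3 = (179 - 6^2)/13 = 143/13 = 11, a_3 = floor((13 + 6)/11) = 1.
  m_4 = 11*1 - 6 = 5, d_4 = (179 - 5^2)/11 = 154/11 = 14, a_4 = floor((13 + 5)/14) = 1.
  m_5 = 14*1 - 5 = 9, d_5 = (179 - 9^2)/14 = 98/14 = 7, a_5 = floor((13 + 9)/7) = 3.
  m_6 = 7*3 - 9 = 12, d_6 = (179 - 12^2)/7 = 35/7 = 5, a_6 = floor((13 + 12)/5) = 5.
  m_7 = 5*5 - 12 = 13, d_7 = (179 - 13^2)/5 = 10/5 = 2, a_7 = floor((13 + 13)/2) = 13.
  m_8 = 2*13 - 13 = 13, d_8 = (179 - 13^2)/2 = 10/2 = 5, a_8 = floor((13 + 13)/5) = 5.
  m_9 = 5*5 - 13 = 12, d_9 = (179 - 12^2)/5 = 35/5 = 7, a_9 = floor((13 + 12)/7) = 3.
  m_10 = 7*3 - 12 = 9, d_10 = (179 - 9^2)/7 = 98/7 = 14, a_10 = floor((13 + 9)/14) = 1.
  m_11 = 14*1 - 9 = 5, d_11 = (179 - 5^2)/14 = 154/14 = 11, a_11 = floor((13 + 5)/11) = 1.
  m_12 = 11*1 - 5 = 6, d_12 = (179 - 6^2)/11 = 143/11 = 13, a_12 = floor((13 + 6)/13) = 1.
  m_13 = 13*1 - 6 = 7, d_13 = (179 - 7^2)/13 = 130/13 = 10, a_13 = floor((13 + 7)/10) = 2.
  m_14 = 10*2 - 7 = 13, d_14 = (179 - 13^2)/10 = 10/10 = 1, a_14 = floor((13 + 13)/1) = 26.
  m_15 = 1*26 - 13 = 13, d_15 = (179 - 13^2)/1 = 10/1 = 10: (m_15, d_15) = (m_1, d_1) = (13, 10), so from here the quotients repeat a_1, ..., a_14; the period length is 14.
So sqrt(179) = [13; (2, 1, 1, 1, 3, 5, 13, 5, 3, 1, 1, 1, 2, 26)] with period length k = 14.
k is even, so the fundamental solution of x^2 - 179y^2 = 1 is (p_{k-1}, q_{k-1}) = (p_13, q_13); compute convergents through index 13.
Convergents (p_i = a_i*p_{i-1} + p_{i-2}, q_i = a_i*q_{i-1} + q_{i-2} with p_{-2}=0, p_{-1}=1, q_{-2}=1, q_{-1}=0):
  i=0: a_0=13, p_0 = 13*1 + 0 = 13, q_0 = 13*0 + 1 = 1.
  i=1: a_1=2, p_1 = 2*13 + 1 = 27, q_1 = 2*1 + 0 = 2.
  i=2: a_2=1, p_2 = 1*27 + 13 = 40, q_2 = 1*2 + 1 = 3.
  i=3: a_3=1, p_3 = 1*40 + 27 = 67, q_3 = 1*3 + 2 = 5.
  i=4: a_4=1, p_4 = 1*67 + 40 = 107, q_4 = 1*5 + 3 = 8.
  i=5: a_5=3, p_5 = 3*107 + 67 = 388, q_5 = 3*8 + 5 = 29.
  i=6: a_6=5, p_6 = 5*388 + 107 = 2047, q_6 = 5*29 + 8 = 153.
  i=7: a_7=13, p_7 = 13*2047 + 388 = 26999, q_7 = 13*153 + 29 = 2018.
  i=8: a_8=5, p_8 = 5*26999 + 2047 = 137042, q_8 = 5*2018 + 153 = 10243.
  i=9: a_9=3, p_9 = 3*137042 + 26999 = 438125, q_9 = 3*10243 + 2018 = 32747.
  i=10: a_10=1, p_10 = 1*438125 + 137042 = 575167, q_10 = 1*32747 + 10243 = 42990.
  i=11: a_11=1, p_11 = 1*575167 + 438125 = 1013292, q_11 = 1*42990 + 32747 = 75737.
  i=12: a_12=1, p_12 = 1*1013292 + 575167 = 1588459, q_12 = 1*75737 + 42990 = 118727.
  i=13: a_13=2, p_13 = 2*1588459 + 1013292 = 4190210, q_13 = 2*118727 + 75737 = 313191.
Check: 4190210^2 - 179*313191^2 = 17557859844100 - 17557859844099 = 1, so (x, y) = (4190210, 313191) solves the equation, and by the theorem it is the least positive solution.

(x, y) = (4190210, 313191)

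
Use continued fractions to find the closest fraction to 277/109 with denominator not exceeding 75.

155/61

Expand x = 277/109 as a continued fraction with the Euclidean algorithm:
  277 = 2*109 + 59, so a_0 = 2.
  109 = 1*59 + 50, so a_1 = 1.
  59 = 1*50 + 9, so a_2 = 1.
  50 = 5*9 + 5, so a_3 = 5.
  9 = 1*5 + 4, so a_4 = 1.
  5 = 1*4 + 1, so a_5 = 1.
  4 = 4*1 + 0, so a_6 = 4.
so x = [2; 1, 1, 5, 1, 1, 4].
Convergents (p_i = a_i*p_{i-1} + p_{i-2}, q_i = a_i*q_{i-1} + q_{i-2} with p_{-2}=0, p_{-1}=1, q_{-2}=1, q_{-1}=0), until the denominator exceeds 75:
  i=0: a_0=2, p_0 = 2*1 + 0 = 2, q_0 = 2*0 + 1 = 1.
  i=1: a_1=1, p_1 = 1*2 + 1 = 3, q_1 = 1*1 + 0 = 1.
  i=2: a_2=1, p_2 = 1*3 + 2 = 5, q_2 = 1*1 + 1 = 2.
  i=3: a_3=5, p_3 = 5*5 + 3 = 28, q_3 = 5*2 + 1 = 11.
  i=4: a_4=1, p_4 = 1*28 + 5 = 33, q_4 = 1*11 + 2 = 13.
  i=5: a_5=1, p_5 = 1*33 + 28 = 61, q_5 = 1*13 + 11 = 24.
  i=6: a_6=4, p_6 = 4*61 + 33 = 277, q_6 = 4*24 + 13 = 109.
q_6 = 109 > 75, so the last convergent with denominator <= 75 is p_5/q_5 = 61/24.
The closest fraction with denominator <= 75 is either p_5/q_5 or the intermediate fraction (k*p_5 + p_4)/(k*q_5 + q_4) with the largest k >= 1 whose denominator stays <= 75; these approach x as k grows, and every other convergent or intermediate fraction in range is farther away.
Largest k: floor((75 - q_4)/q_5) = floor((75 - 13)/24) = 2.
That gives (2*61 + 33)/(2*24 + 13) = 155/61.
Compare the errors: |x - 61/24| = |277*24 - 61*109|/(109*24) = 1/2616, and |x - 155/61| = |277*61 - 155*109|/(109*61) = 2/6649.
Cross-multiplying, 2*2616 = 5232 < 6649 = 1*6649, so 2/6649 is smaller: the intermediate fraction 155/61 is closer to x than 61/24.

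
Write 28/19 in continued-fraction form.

[1; 2, 9]

Run the Euclidean algorithm on 28 and 19; the successive quotients are the partial quotients a_0, a_1, ... (each step inverts the fractional part left over by the previous one):
  28 = 1*19 + 9, so a_0 = 1.
  19 = 2*9 + 1, so a_1 = 2.
  9 = 9*1 + 0, so a_2 = 9.
The remainder reaches 0 after 3 divisions, so the expansion has 3 partial quotients, read off in order.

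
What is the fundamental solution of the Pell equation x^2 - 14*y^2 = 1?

First expand sqrt(14) as a continued fraction. With x_i = (sqrt(14) + m_i)/d_i and (m_0, d_0) = (0, 1): a_0 = floor(sqrt(14)) = 3, since 3^2 = 9 <= 14 < 16 = 4^2.
Iterate m_{i+1} = d_i*a_i - m_i, d_{i+1} = (14 - m_{i+1}^2)/d_i, a_{i+1} = floor((a_0 + m_{i+1})/d_{i+1}):
  m_1 = 1*3 - 0 = 3, d_1 = (14 - 3^2)/1 = 5/1 = 5, a_1 = floor((3 + 3)/5) = 1.
  m_2 = 5*1 - 3 = 2, d_2 = (14 - 2^2)/5 = 10/5 = 2, a_2 = floor((3 + 2)/2) = 2.
  m_3 = 2*2 - 2 = 2, d_3 = (14 - 2^2)/2 = 10/2 = 5, a_3 = floor((3 + 2)/5) = 1.
  m_4 = 5*1 - 2 = 3, d_4 = (14 - 3^2)/5 = 5/5 = 1, a_4 = floor((3 + 3)/1) = 6.
  m_5 = 1*6 - 3 = 3, d_5 = (14 - 3^2)/1 = 5/1 = 5: (m_5, d_5) = (m_1, d_1) = (3, 5), so from here the quotients repeat a_1, ..., a_4; the period length is 4.
So sqrt(14) = [3; (1, 2, 1, 6)] with period length k = 4.
k is even, so the fundamental solution of x^2 - 14y^2 = 1 is (p_{k-1}, q_{k-1}) = (p_3, q_3); compute convergents through index 3.
Convergents (p_i = a_i*p_{i-1} + p_{i-2}, q_i = a_i*q_{i-1} + q_{i-2} with p_{-2}=0, p_{-1}=1, q_{-2}=1, q_{-1}=0):
  i=0: a_0=3, p_0 = 3*1 + 0 = 3, q_0 = 3*0 + 1 = 1.
  i=1: a_1=1, p_1 = 1*3 + 1 = 4, q_1 = 1*1 + 0 = 1.
  i=2: a_2=2, p_2 = 2*4 + 3 = 11, q_2 = 2*1 + 1 = 3.
  i=3: a_3=1, p_3 = 1*11 + 4 = 15, q_3 = 1*3 + 1 = 4.
Check: 15^2 - 14*4^2 = 225 - 224 = 1, so (x, y) = (15, 4) solves the equation, and by the theorem it is the least positive solution.

(x, y) = (15, 4)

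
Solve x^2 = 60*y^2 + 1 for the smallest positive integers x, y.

First expand sqrt(60) as a continued fraction. With x_i = (sqrt(60) + m_i)/d_i and (m_0, d_0) = (0, 1): a_0 = floor(sqrt(60)) = 7, since 7^2 = 49 <= 60 < 64 = 8^2.
Iterate m_{i+1} = d_i*a_i - m_i, d_{i+1} = (60 - m_{i+1}^2)/d_i, a_{i+1} = floor((a_0 + m_{i+1})/d_{i+1}):
  m_1 = 1*7 - 0 = 7, d_1 = (60 - 7^2)/1 = 11/1 = 11, a_1 = floor((7 + 7)/11) = 1.
  m_2 = 11*1 - 7 = 4, d_2 = (60 - 4^2)/11 = 44/11 = 4, a_2 = floor((7 + 4)/4) = 2.
  m_3 = 4*2 - 4 = 4, d_3 = (60 - 4^2)/4 = 44/4 = 11, a_3 = floor((7 + 4)/11) = 1.
  m_4 = 11*1 - 4 = 7, d_4 = (60 - 7^2)/11 = 11/11 = 1, a_4 = floor((7 + 7)/1) = 14.
  m_5 = 1*14 - 7 = 7, d_5 = (60 - 7^2)/1 = 11/1 = 11: (m_5, d_5) = (m_1, d_1) = (7, 11), so from here the quotients repeat a_1, ..., a_4; the period length is 4.
So sqrt(60) = [7; (1, 2, 1, 14)] with period length k = 4.
k is even, so the fundamental solution of x^2 - 60y^2 = 1 is (p_{k-1}, q_{k-1}) = (p_3, q_3); compute convergents through index 3.
Convergents (p_i = a_i*p_{i-1} + p_{i-2}, q_i = a_i*q_{i-1} + q_{i-2} with p_{-2}=0, p_{-1}=1, q_{-2}=1, q_{-1}=0):
  i=0: a_0=7, p_0 = 7*1 + 0 = 7, q_0 = 7*0 + 1 = 1.
  i=1: a_1=1, p_1 = 1*7 + 1 = 8, q_1 = 1*1 + 0 = 1.
  i=2: a_2=2, p_2 = 2*8 + 7 = 23, q_2 = 2*1 + 1 = 3.
  i=3: a_3=1, p_3 = 1*23 + 8 = 31, q_3 = 1*3 + 1 = 4.
Check: 31^2 - 60*4^2 = 961 - 960 = 1, so (x, y) = (31, 4) solves the equation, and by the theorem it is the least positive solution.

(x, y) = (31, 4)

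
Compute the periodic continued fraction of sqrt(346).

[18; (1, 1, 1, 1, 36)]

Write x_i = (sqrt(346) + m_i)/d_i with (m_0, d_0) = (0, 1). a_0 = floor(sqrt(346)) = 18, since 18^2 = 324 <= 346 < 361 = 19^2.
Iterate m_{i+1} = d_i*a_i - m_i, d_{i+1} = (346 - m_{i+1}^2)/d_i, a_{i+1} = floor((a_0 + m_{i+1})/d_{i+1}):
  m_1 = 1*18 - 0 = 18, d_1 = (346 - 18^2)/1 = 22/1 = 22, a_1 = floor((18 + 18)/22) = 1.
  m_2 = 22*1 - 18 = 4, d_2 = (346 - 4^2)/22 = 330/22 = 15, a_2 = floor((18 + 4)/15) = 1.
  m_3 = 15*1 - 4 = 11, d_3 = (346 - 11^2)/15 = 225/15 = 15, a_3 = floor((18 + 11)/15) = 1.
  m_4 = 15*1 - 11 = 4, d_4 = (346 - 4^2)/15 = 330/15 = 22, a_4 = floor((18 + 4)/22) = 1.
  m_5 = 22*1 - 4 = 18, d_5 = (346 - 18^2)/22 = 22/22 = 1, a_5 = floor((18 + 18)/1) = 36.
  m_6 = 1*36 - 18 = 18, d_6 = (346 - 18^2)/1 = 22/1 = 22: (m_6, d_6) = (m_1, d_1) = (18, 22), so from here the quotients repeat a_1, ..., a_5; the period length is 5.
Hence the expansion of sqrt(346) is a_0 = 18 followed by the repeating block 1, 1, 1, 1, 36 (period 5).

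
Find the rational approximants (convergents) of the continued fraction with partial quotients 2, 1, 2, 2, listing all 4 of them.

Using the convergent recurrence p_i = a_i*p_{i-1} + p_{i-2}, q_i = a_i*q_{i-1} + q_{i-2} with p_{-2}=0, p_{-1}=1, q_{-2}=1, q_{-1}=0:
  i=0: a_0=2, p_0 = 2*1 + 0 = 2, q_0 = 2*0 + 1 = 1.
  i=1: a_1=1, p_1 = 1*2 + 1 = 3, q_1 = 1*1 + 0 = 1.
  i=2: a_2=2, p_2 = 2*3 + 2 = 8, q_2 = 2*1 + 1 = 3.
  i=3: a_3=2, p_3 = 2*8 + 3 = 19, q_3 = 2*3 + 1 = 7.

2/1, 3/1, 8/3, 19/7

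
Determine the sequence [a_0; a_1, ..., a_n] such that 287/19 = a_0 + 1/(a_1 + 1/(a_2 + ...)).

Run the Euclidean algorithm on 287 and 19; the successive quotients are the partial quotients a_0, a_1, ... (each step inverts the fractional part left over by the previous one):
  287 = 15*19 + 2, so a_0 = 15.
  19 = 9*2 + 1, so a_1 = 9.
  2 = 2*1 + 0, so a_2 = 2.
The remainder reaches 0 after 3 divisions, so the expansion has 3 partial quotients, read off in order.

[15; 9, 2]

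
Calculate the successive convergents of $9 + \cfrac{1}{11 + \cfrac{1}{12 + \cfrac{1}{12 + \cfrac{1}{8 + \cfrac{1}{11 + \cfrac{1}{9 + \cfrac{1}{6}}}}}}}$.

9/1, 100/11, 1209/133, 14608/1607, 118073/12989, 1313411/144486, 11938772/1313363, 72946043/8024664

Using the convergent recurrence p_i = a_i*p_{i-1} + p_{i-2}, q_i = a_i*q_{i-1} + q_{i-2} with p_{-2}=0, p_{-1}=1, q_{-2}=1, q_{-1}=0:
  i=0: a_0=9, p_0 = 9*1 + 0 = 9, q_0 = 9*0 + 1 = 1.
  i=1: a_1=11, p_1 = 11*9 + 1 = 100, q_1 = 11*1 + 0 = 11.
  i=2: a_2=12, p_2 = 12*100 + 9 = 1209, q_2 = 12*11 + 1 = 133.
  i=3: a_3=12, p_3 = 12*1209 + 100 = 14608, q_3 = 12*133 + 11 = 1607.
  i=4: a_4=8, p_4 = 8*14608 + 1209 = 118073, q_4 = 8*1607 + 133 = 12989.
  i=5: a_5=11, p_5 = 11*118073 + 14608 = 1313411, q_5 = 11*12989 + 1607 = 144486.
  i=6: a_6=9, p_6 = 9*1313411 + 118073 = 11938772, q_6 = 9*144486 + 12989 = 1313363.
  i=7: a_7=6, p_7 = 6*11938772 + 1313411 = 72946043, q_7 = 6*1313363 + 144486 = 8024664.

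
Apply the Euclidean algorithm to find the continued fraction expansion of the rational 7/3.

Run the Euclidean algorithm on 7 and 3; the successive quotients are the partial quotients a_0, a_1, ... (each step inverts the fractional part left over by the previous one):
  7 = 2*3 + 1, so a_0 = 2.
  3 = 3*1 + 0, so a_1 = 3.
The remainder reaches 0 after 2 divisions, so the expansion has 2 partial quotients, read off in order.

[2; 3]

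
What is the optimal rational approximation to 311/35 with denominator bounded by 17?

Expand x = 311/35 as a continued fraction with the Euclidean algorithm:
  311 = 8*35 + 31, so a_0 = 8.
  35 = 1*31 + 4, so a_1 = 1.
  31 = 7*4 + 3, so a_2 = 7.
  4 = 1*3 + 1, so a_3 = 1.
  3 = 3*1 + 0, so a_4 = 3.
so x = [8; 1, 7, 1, 3].
Convergents (p_i = a_i*p_{i-1} + p_{i-2}, q_i = a_i*q_{i-1} + q_{i-2} with p_{-2}=0, p_{-1}=1, q_{-2}=1, q_{-1}=0), until the denominator exceeds 17:
  i=0: a_0=8, p_0 = 8*1 + 0 = 8, q_0 = 8*0 + 1 = 1.
  i=1: a_1=1, p_1 = 1*8 + 1 = 9, q_1 = 1*1 + 0 = 1.
  i=2: a_2=7, p_2 = 7*9 + 8 = 71, q_2 = 7*1 + 1 = 8.
  i=3: a_3=1, p_3 = 1*71 + 9 = 80, q_3 = 1*8 + 1 = 9.
  i=4: a_4=3, p_4 = 3*80 + 71 = 311, q_4 = 3*9 + 8 = 35.
q_4 = 35 > 17, so the last convergent with denominator <= 17 is p_3/q_3 = 80/9.
The closest fraction with denominator <= 17 is either p_3/q_3 or the intermediate fraction (k*p_3 + p_2)/(k*q_3 + q_2) with the largest k >= 1 whose denominator stays <= 17; these approach x as k grows, and every other convergent or intermediate fraction in range is farther away.
Largest k: floor((17 - q_2)/q_3) = floor((17 - 8)/9) = 1.
That gives (1*80 + 71)/(1*9 + 8) = 151/17.
Compare the errors: |x - 80/9| = |311*9 - 80*35|/(35*9) = 1/315, and |x - 151/17| = |311*17 - 151*35|/(35*17) = 2/595.
Cross-multiplying, 1*595 = 595 < 630 = 2*315, so 1/315 is smaller: the convergent 80/9 is closer to x than 151/17.

80/9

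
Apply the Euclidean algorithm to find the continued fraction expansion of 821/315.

[2; 1, 1, 1, 1, 5, 1, 2, 3]

Run the Euclidean algorithm on 821 and 315; the successive quotients are the partial quotients a_0, a_1, ... (each step inverts the fractional part left over by the previous one):
  821 = 2*315 + 191, so a_0 = 2.
  315 = 1*191 + 124, so a_1 = 1.
  191 = 1*124 + 67, so a_2 = 1.
  124 = 1*67 + 57, so a_3 = 1.
  67 = 1*57 + 10, so a_4 = 1.
  57 = 5*10 + 7, so a_5 = 5.
  10 = 1*7 + 3, so a_6 = 1.
  7 = 2*3 + 1, so a_7 = 2.
  3 = 3*1 + 0, so a_8 = 3.
The remainder reaches 0 after 9 divisions, so the expansion has 9 partial quotients, read off in order.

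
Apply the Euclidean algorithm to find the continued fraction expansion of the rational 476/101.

[4; 1, 2, 2, 14]

Run the Euclidean algorithm on 476 and 101; the successive quotients are the partial quotients a_0, a_1, ... (each step inverts the fractional part left over by the previous one):
  476 = 4*101 + 72, so a_0 = 4.
  101 = 1*72 + 29, so a_1 = 1.
  72 = 2*29 + 14, so a_2 = 2.
  29 = 2*14 + 1, so a_3 = 2.
  14 = 14*1 + 0, so a_4 = 14.
The remainder reaches 0 after 5 divisions, so the expansion has 5 partial quotients, read off in order.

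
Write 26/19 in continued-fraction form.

[1; 2, 1, 2, 2]

Run the Euclidean algorithm on 26 and 19; the successive quotients are the partial quotients a_0, a_1, ... (each step inverts the fractional part left over by the previous one):
  26 = 1*19 + 7, so a_0 = 1.
  19 = 2*7 + 5, so a_1 = 2.
  7 = 1*5 + 2, so a_2 = 1.
  5 = 2*2 + 1, so a_3 = 2.
  2 = 2*1 + 0, so a_4 = 2.
The remainder reaches 0 after 5 divisions, so the expansion has 5 partial quotients, read off in order.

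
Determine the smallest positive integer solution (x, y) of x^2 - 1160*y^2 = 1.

(x, y) = (579, 17)

First expand sqrt(1160) as a continued fraction. With x_i = (sqrt(1160) + m_i)/d_i and (m_0, d_0) = (0, 1): a_0 = floor(sqrt(1160)) = 34, since 34^2 = 1156 <= 1160 < 1225 = 35^2.
Iterate m_{i+1} = d_i*a_i - m_i, d_{i+1} = (1160 - m_{i+1}^2)/d_i, a_{i+1} = floor((a_0 + m_{i+1})/d_{i+1}):
  m_1 = 1*34 - 0 = 34, d_1 = (1160 - 34^2)/1 = 4/1 = 4, a_1 = floor((34 + 34)/4) = 17.
  m_2 = 4*17 - 34 = 34, d_2 = (1160 - 34^2)/4 = 4/4 = 1, a_2 = floor((34 + 34)/1) = 68.
  m_3 = 1*68 - 34 = 34, d_3 = (1160 - 34^2)/1 = 4/1 = 4: (m_3, d_3) = (m_1, d_1) = (34, 4), so from here the quotients repeat a_1, a_2; the period length is 2.
So sqrt(1160) = [34; (17, 68)] with period length k = 2.
k is even, so the fundamental solution of x^2 - 1160y^2 = 1 is (p_{k-1}, q_{k-1}) = (p_1, q_1); compute convergents through index 1.
Convergents (p_i = a_i*p_{i-1} + p_{i-2}, q_i = a_i*q_{i-1} + q_{i-2} with p_{-2}=0, p_{-1}=1, q_{-2}=1, q_{-1}=0):
  i=0: a_0=34, p_0 = 34*1 + 0 = 34, q_0 = 34*0 + 1 = 1.
  i=1: a_1=17, p_1 = 17*34 + 1 = 579, q_1 = 17*1 + 0 = 17.
Check: 579^2 - 1160*17^2 = 335241 - 335240 = 1, so (x, y) = (579, 17) solves the equation, and by the theorem it is the least positive solution.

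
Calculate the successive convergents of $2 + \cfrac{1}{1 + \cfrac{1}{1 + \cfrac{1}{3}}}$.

2/1, 3/1, 5/2, 18/7

Using the convergent recurrence p_i = a_i*p_{i-1} + p_{i-2}, q_i = a_i*q_{i-1} + q_{i-2} with p_{-2}=0, p_{-1}=1, q_{-2}=1, q_{-1}=0:
  i=0: a_0=2, p_0 = 2*1 + 0 = 2, q_0 = 2*0 + 1 = 1.
  i=1: a_1=1, p_1 = 1*2 + 1 = 3, q_1 = 1*1 + 0 = 1.
  i=2: a_2=1, p_2 = 1*3 + 2 = 5, q_2 = 1*1 + 1 = 2.
  i=3: a_3=3, p_3 = 3*5 + 3 = 18, q_3 = 3*2 + 1 = 7.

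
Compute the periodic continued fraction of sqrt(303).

[17; (2, 2, 5, 2, 2, 34)]

Write x_i = (sqrt(303) + m_i)/d_i with (m_0, d_0) = (0, 1). a_0 = floor(sqrt(303)) = 17, since 17^2 = 289 <= 303 < 324 = 18^2.
Iterate m_{i+1} = d_i*a_i - m_i, d_{i+1} = (303 - m_{i+1}^2)/d_i, a_{i+1} = floor((a_0 + m_{i+1})/d_{i+1}):
  m_1 = 1*17 - 0 = 17, d_1 = (303 - 17^2)/1 = 14/1 = 14, a_1 = floor((17 + 17)/14) = 2.
  m_2 = 14*2 - 17 = 11, d_2 = (303 - 11^2)/14 = 182/14 = 13, a_2 = floor((17 + 11)/13) = 2.
  m_3 = 13*2 - 11 = 15, d_3 = (303 - 15^2)/13 = 78/13 = 6, a_3 = floor((17 + 15)/6) = 5.
  m_4 = 6*5 - 15 = 15, d_4 = (303 - 15^2)/6 = 78/6 = 13, a_4 = floor((17 + 15)/13) = 2.
  m_5 = 13*2 - 15 = 11, d_5 = (303 - 11^2)/13 = 182/13 = 14, a_5 = floor((17 + 11)/14) = 2.
  m_6 = 14*2 - 11 = 17, d_6 = (303 - 17^2)/14 = 14/14 = 1, a_6 = floor((17 + 17)/1) = 34.
  m_7 = 1*34 - 17 = 17, d_7 = (303 - 17^2)/1 = 14/1 = 14: (m_7, d_7) = (m_1, d_1) = (17, 14), so from here the quotients repeat a_1, ..., a_6; the period length is 6.
Hence the expansion of sqrt(303) is a_0 = 17 followed by the repeating block 2, 2, 5, 2, 2, 34 (period 6).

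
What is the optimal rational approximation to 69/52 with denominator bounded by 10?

Expand x = 69/52 as a continued fraction with the Euclidean algorithm:
  69 = 1*52 + 17, so a_0 = 1.
  52 = 3*17 + 1, so a_1 = 3.
  17 = 17*1 + 0, so a_2 = 17.
so x = [1; 3, 17].
Convergents (p_i = a_i*p_{i-1} + p_{i-2}, q_i = a_i*q_{i-1} + q_{i-2} with p_{-2}=0, p_{-1}=1, q_{-2}=1, q_{-1}=0), until the denominator exceeds 10:
  i=0: a_0=1, p_0 = 1*1 + 0 = 1, q_0 = 1*0 + 1 = 1.
  i=1: a_1=3, p_1 = 3*1 + 1 = 4, q_1 = 3*1 + 0 = 3.
  i=2: a_2=17, p_2 = 17*4 + 1 = 69, q_2 = 17*3 + 1 = 52.
q_2 = 52 > 10, so the last convergent with denominator <= 10 is p_1/q_1 = 4/3.
The closest fraction with denominator <= 10 is either p_1/q_1 or the intermediate fraction (k*p_1 + p_0)/(k*q_1 + q_0) with the largest k >= 1 whose denominator stays <= 10; these approach x as k grows, and every other convergent or intermediate fraction in range is farther away.
Largest k: floor((10 - q_0)/q_1) = floor((10 - 1)/3) = 3.
That gives (3*4 + 1)/(3*3 + 1) = 13/10.
Compare the errors: |x - 4/3| = |69*3 - 4*52|/(52*3) = 1/156, and |x - 13/10| = |69*10 - 13*52|/(52*10) = 14/520.
Cross-multiplying, 1*520 = 520 < 2184 = 14*156, so 1/156 is smaller: the convergent 4/3 is closer to x than 13/10.

4/3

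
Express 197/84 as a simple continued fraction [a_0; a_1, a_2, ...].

[2; 2, 1, 8, 1, 2]

Run the Euclidean algorithm on 197 and 84; the successive quotients are the partial quotients a_0, a_1, ... (each step inverts the fractional part left over by the previous one):
  197 = 2*84 + 29, so a_0 = 2.
  84 = 2*29 + 26, so a_1 = 2.
  29 = 1*26 + 3, so a_2 = 1.
  26 = 8*3 + 2, so a_3 = 8.
  3 = 1*2 + 1, so a_4 = 1.
  2 = 2*1 + 0, so a_5 = 2.
The remainder reaches 0 after 6 divisions, so the expansion has 6 partial quotients, read off in order.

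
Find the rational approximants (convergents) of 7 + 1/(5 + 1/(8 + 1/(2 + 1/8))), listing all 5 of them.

Using the convergent recurrence p_i = a_i*p_{i-1} + p_{i-2}, q_i = a_i*q_{i-1} + q_{i-2} with p_{-2}=0, p_{-1}=1, q_{-2}=1, q_{-1}=0:
  i=0: a_0=7, p_0 = 7*1 + 0 = 7, q_0 = 7*0 + 1 = 1.
  i=1: a_1=5, p_1 = 5*7 + 1 = 36, q_1 = 5*1 + 0 = 5.
  i=2: a_2=8, p_2 = 8*36 + 7 = 295, q_2 = 8*5 + 1 = 41.
  i=3: a_3=2, p_3 = 2*295 + 36 = 626, q_3 = 2*41 + 5 = 87.
  i=4: a_4=8, p_4 = 8*626 + 295 = 5303, q_4 = 8*87 + 41 = 737.

7/1, 36/5, 295/41, 626/87, 5303/737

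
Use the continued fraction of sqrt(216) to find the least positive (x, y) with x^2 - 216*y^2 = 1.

(x, y) = (485, 33)

First expand sqrt(216) as a continued fraction. With x_i = (sqrt(216) + m_i)/d_i and (m_0, d_0) = (0, 1): a_0 = floor(sqrt(216)) = 14, since 14^2 = 196 <= 216 < 225 = 15^2.
Iterate m_{i+1} = d_i*a_i - m_i, d_{i+1} = (216 - m_{i+1}^2)/d_i, a_{i+1} = floor((a_0 + m_{i+1})/d_{i+1}):
  m_1 = 1*14 - 0 = 14, d_1 = (216 - 14^2)/1 = 20/1 = 20, a_1 = floor((14 + 14)/20) = 1.
  m_2 = 20*1 - 14 = 6, d_2 = (216 - 6^2)/20 = 180/20 = 9, a_2 = floor((14 + 6)/9) = 2.
  m_3 = 9*2 - 6 = 12, d_3 = (216 - 12^2)/9 = 72/9 = 8, a_3 = floor((14 + 12)/8) = 3.
  m_4 = 8*3 - 12 = 12, d_4 = (216 - 12^2)/8 = 72/8 = 9, a_4 = floor((14 + 12)/9) = 2.
  m_5 = 9*2 - 12 = 6, d_5 = (216 - 6^2)/9 = 180/9 = 20, a_5 = floor((14 + 6)/20) = 1.
  m_6 = 20*1 - 6 = 14, d_6 = (216 - 14^2)/20 = 20/20 = 1, a_6 = floor((14 + 14)/1) = 28.
  m_7 = 1*28 - 14 = 14, d_7 = (216 - 14^2)/1 = 20/1 = 20: (m_7, d_7) = (m_1, d_1) = (14, 20), so from here the quotients repeat a_1, ..., a_6; the period length is 6.
So sqrt(216) = [14; (1, 2, 3, 2, 1, 28)] with period length k = 6.
k is even, so the fundamental solution of x^2 - 216y^2 = 1 is (p_{k-1}, q_{k-1}) = (p_5, q_5); compute convergents through index 5.
Convergents (p_i = a_i*p_{i-1} + p_{i-2}, q_i = a_i*q_{i-1} + q_{i-2} with p_{-2}=0, p_{-1}=1, q_{-2}=1, q_{-1}=0):
  i=0: a_0=14, p_0 = 14*1 + 0 = 14, q_0 = 14*0 + 1 = 1.
  i=1: a_1=1, p_1 = 1*14 + 1 = 15, q_1 = 1*1 + 0 = 1.
  i=2: a_2=2, p_2 = 2*15 + 14 = 44, q_2 = 2*1 + 1 = 3.
  i=3: a_3=3, p_3 = 3*44 + 15 = 147, q_3 = 3*3 + 1 = 10.
  i=4: a_4=2, p_4 = 2*147 + 44 = 338, q_4 = 2*10 + 3 = 23.
  i=5: a_5=1, p_5 = 1*338 + 147 = 485, q_5 = 1*23 + 10 = 33.
Check: 485^2 - 216*33^2 = 235225 - 235224 = 1, so (x, y) = (485, 33) solves the equation, and by the theorem it is the least positive solution.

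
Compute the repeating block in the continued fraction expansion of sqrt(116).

Write x_i = (sqrt(116) + m_i)/d_i with (m_0, d_0) = (0, 1). a_0 = floor(sqrt(116)) = 10, since 10^2 = 100 <= 116 < 121 = 11^2.
Iterate m_{i+1} = d_i*a_i - m_i, d_{i+1} = (116 - m_{i+1}^2)/d_i, a_{i+1} = floor((a_0 + m_{i+1})/d_{i+1}):
  m_1 = 1*10 - 0 = 10, d_1 = (116 - 10^2)/1 = 16/1 = 16, a_1 = floor((10 + 10)/16) = 1.
  m_2 = 16*1 - 10 = 6, d_2 = (116 - 6^2)/16 = 80/16 = 5, a_2 = floor((10 + 6)/5) = 3.
  m_3 = 5*3 - 6 = 9, d_3 = (116 - 9^2)/5 = 35/5 = 7, a_3 = floor((10 + 9)/7) = 2.
  m_4 = 7*2 - 9 = 5, d_4 = (116 - 5^2)/7 = 91/7 = 13, a_4 = floor((10 + 5)/13) = 1.
  m_5 = 13*1 - 5 = 8, d_5 = (116 - 8^2)/13 = 52/13 = 4, a_5 = floor((10 + 8)/4) = 4.
  m_6 = 4*4 - 8 = 8, d_6 = (116 - 8^2)/4 = 52/4 = 13, a_6 = floor((10 + 8)/13) = 1.
  m_7 = 13*1 - 8 = 5, d_7 = (116 - 5^2)/13 = 91/13 = 7, a_7 = floor((10 + 5)/7) = 2.
  m_8 = 7*2 - 5 = 9, d_8 = (116 - 9^2)/7 = 35/7 = 5, a_8 = floor((10 + 9)/5) = 3.
  m_9 = 5*3 - 9 = 6, d_9 = (116 - 6^2)/5 = 80/5 = 16, a_9 = floor((10 + 6)/16) = 1.
  m_10 = 16*1 - 6 = 10, d_10 = (116 - 10^2)/16 = 16/16 = 1, a_10 = floor((10 + 10)/1) = 20.
  m_11 = 1*20 - 10 = 10, d_11 = (116 - 10^2)/1 = 16/1 = 16: (m_11, d_11) = (m_1, d_1) = (10, 16), so from here the quotients repeat a_1, ..., a_10; the period length is 10.
Hence the expansion of sqrt(116) is a_0 = 10 followed by the repeating block 1, 3, 2, 1, 4, 1, 2, 3, 1, 20 (period 10).

[10; (1, 3, 2, 1, 4, 1, 2, 3, 1, 20)]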